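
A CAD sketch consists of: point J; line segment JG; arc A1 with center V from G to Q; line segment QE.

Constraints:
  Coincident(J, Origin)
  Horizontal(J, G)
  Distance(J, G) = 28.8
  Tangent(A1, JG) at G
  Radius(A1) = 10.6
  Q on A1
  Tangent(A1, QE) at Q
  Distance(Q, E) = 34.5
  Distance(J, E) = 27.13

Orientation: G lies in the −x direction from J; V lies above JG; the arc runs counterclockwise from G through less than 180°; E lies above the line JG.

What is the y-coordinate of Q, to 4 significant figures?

2.970

Checks: |VQ| = 10.60 ✓; ∠(VQ, QE) = 90.00° ✓; |QE| = 34.50 ✓; |JE| = 27.13 ✓.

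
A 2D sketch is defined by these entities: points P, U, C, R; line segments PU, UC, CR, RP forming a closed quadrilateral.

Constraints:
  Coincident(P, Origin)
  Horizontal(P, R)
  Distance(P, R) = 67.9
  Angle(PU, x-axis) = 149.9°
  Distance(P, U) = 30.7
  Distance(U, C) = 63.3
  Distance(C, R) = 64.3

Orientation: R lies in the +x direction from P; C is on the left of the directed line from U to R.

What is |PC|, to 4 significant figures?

56.24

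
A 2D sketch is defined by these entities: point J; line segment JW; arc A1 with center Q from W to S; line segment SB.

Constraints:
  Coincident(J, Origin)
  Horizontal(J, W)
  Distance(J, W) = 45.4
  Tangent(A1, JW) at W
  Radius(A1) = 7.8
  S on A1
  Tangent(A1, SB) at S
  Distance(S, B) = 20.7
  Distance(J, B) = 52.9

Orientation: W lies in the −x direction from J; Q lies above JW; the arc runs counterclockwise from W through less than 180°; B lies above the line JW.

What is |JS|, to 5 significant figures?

39.198

J is at the origin; J and W share the same y with |JW| = 45.4 and W on the −x side, so W = (-45.400, 0.0000). The tangent condition forces QW to be normal to JW, so Q = W + (0, 7.8) = (-45.400, 7.8000). Since QS ⟂ SB (tangency), |QB| = √(7.8² + 20.7²) = 22.121 regardless of where S sits on A1. So B lies on both circle(J, 52.9) and circle(Q, 22.121); the above-JW intersection is B = (-43.671, 29.853). S is the foot of the tangent from B: S = (-37.908, 9.9716).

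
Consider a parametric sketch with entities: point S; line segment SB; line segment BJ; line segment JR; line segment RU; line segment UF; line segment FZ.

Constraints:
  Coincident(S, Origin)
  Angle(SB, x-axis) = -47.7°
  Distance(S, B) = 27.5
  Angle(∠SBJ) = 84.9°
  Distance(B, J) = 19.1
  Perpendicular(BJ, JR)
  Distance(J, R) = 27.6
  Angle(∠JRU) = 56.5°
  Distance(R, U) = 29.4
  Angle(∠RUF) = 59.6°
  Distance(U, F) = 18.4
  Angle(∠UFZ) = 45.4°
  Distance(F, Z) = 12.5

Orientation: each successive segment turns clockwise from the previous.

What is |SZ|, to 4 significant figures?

13.13

∠RUF = 59.6° gives UF at -116.7° from the x-axis; with |UF| = 18.4, F = (7.678, -24.44). ∠UFZ = 45.4° gives FZ at 108.7° from the x-axis; with |FZ| = 12.5, Z = (3.671, -12.60). Then |SZ| = |Z − S| = 13.13.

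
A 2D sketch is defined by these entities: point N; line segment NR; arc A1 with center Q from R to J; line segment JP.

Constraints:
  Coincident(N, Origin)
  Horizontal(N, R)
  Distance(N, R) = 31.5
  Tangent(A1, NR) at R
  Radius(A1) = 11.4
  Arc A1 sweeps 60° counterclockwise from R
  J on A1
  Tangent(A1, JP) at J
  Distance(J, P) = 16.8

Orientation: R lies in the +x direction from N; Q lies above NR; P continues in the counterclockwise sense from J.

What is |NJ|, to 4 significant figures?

41.76

N is at the origin; N and R share the same y with |NR| = 31.5 and R on the +x side, so R = (31.50, 0.000). Tangency of A1 to NR means the radius QR is perpendicular to NR, so Q = R + (0, 11.4) = (31.50, 11.40). On A1, R sits at bearing -90° from Q; a 60° counterclockwise sweep puts J at bearing -30°, so J = Q + 11.4·(cos -30°, sin -30°) = (41.37, 5.700). Then |NJ| = |J − N| = 41.76.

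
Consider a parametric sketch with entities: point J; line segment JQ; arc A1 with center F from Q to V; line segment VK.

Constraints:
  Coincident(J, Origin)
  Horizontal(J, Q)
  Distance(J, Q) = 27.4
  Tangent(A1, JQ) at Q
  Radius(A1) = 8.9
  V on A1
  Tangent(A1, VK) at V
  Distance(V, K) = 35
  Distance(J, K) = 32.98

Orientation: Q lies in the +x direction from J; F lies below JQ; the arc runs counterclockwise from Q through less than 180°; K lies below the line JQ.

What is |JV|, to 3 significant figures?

20.4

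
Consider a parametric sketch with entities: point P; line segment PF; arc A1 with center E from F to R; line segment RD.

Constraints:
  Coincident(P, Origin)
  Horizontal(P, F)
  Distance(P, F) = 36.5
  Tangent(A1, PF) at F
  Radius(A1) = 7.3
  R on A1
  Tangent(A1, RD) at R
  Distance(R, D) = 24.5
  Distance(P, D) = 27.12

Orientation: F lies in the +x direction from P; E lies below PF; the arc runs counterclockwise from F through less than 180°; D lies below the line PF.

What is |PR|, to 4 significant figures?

30.87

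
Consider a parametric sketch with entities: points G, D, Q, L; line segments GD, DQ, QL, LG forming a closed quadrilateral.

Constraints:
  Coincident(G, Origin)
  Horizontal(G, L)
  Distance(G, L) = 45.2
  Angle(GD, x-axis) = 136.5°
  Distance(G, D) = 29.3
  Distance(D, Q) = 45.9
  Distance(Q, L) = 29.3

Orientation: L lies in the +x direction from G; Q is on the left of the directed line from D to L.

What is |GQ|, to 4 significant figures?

32.30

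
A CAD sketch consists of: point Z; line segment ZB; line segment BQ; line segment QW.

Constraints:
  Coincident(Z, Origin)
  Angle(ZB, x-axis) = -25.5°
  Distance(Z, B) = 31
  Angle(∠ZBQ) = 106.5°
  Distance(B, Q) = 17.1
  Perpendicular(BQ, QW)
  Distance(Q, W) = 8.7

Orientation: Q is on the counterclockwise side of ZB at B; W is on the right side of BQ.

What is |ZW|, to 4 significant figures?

46.34

∠ZBQ = 106.5°, so BQ runs at -25.5° + (180° − 106.5°) = 48.00° from the x-axis; with |BQ| = 17.1, Q = B + 17.1·(cos 48.00°, sin 48.00°) = (39.42, -0.6381). The perpendicularity gives QW at right angles to BQ; with |QW| = 8.7 on the right of BQ, W = Q + 8.7·(0.7431, -0.6691) = (45.89, -6.460). Then |ZW| = |W − Z| = 46.34.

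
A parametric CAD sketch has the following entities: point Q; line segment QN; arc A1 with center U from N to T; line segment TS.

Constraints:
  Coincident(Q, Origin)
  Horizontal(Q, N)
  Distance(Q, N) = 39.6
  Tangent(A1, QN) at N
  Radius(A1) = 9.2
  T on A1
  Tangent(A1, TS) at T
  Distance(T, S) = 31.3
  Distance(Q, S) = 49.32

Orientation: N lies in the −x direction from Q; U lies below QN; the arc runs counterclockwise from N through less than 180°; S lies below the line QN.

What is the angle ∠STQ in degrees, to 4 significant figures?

71.56°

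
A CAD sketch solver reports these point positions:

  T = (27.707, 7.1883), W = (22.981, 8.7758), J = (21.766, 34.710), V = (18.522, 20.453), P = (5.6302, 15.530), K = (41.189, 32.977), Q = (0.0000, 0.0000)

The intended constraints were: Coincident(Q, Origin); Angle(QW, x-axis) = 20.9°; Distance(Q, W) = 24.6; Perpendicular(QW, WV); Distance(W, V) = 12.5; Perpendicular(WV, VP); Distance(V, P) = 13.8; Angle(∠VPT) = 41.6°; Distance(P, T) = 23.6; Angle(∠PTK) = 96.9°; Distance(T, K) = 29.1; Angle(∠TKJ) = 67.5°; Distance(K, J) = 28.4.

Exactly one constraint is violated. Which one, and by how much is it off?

Distance(K, J) = 28.4 — off by 8.90.

Q = (0.00, 0.00) ✓; QW at 20.90° ✓; |QW| = 24.60 ✓; ∠(QW, WV) = 90.00° ✓; |WV| = 12.50 ✓; ∠(WV, VP) = 90.00° ✓; |VP| = 13.80 ✓; ∠VPT = 41.60° ✓; |PT| = 23.60 ✓; ∠PTK = 96.90° ✓; |TK| = 29.10 ✓; ∠TKJ = 67.50° ✓; |KJ| = 19.50 ✗.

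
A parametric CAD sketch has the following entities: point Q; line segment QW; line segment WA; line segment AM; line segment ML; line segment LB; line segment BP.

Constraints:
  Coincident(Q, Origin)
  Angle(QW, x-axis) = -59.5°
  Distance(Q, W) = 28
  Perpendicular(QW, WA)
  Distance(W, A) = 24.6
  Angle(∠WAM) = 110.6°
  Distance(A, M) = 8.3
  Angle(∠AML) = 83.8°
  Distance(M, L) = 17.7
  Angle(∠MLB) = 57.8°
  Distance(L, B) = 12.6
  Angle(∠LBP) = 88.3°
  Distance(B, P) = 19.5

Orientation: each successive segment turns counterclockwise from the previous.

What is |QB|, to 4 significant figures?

31.25

Q is at the origin; QW runs at -59.5° with length 28.0, so W = (14.21, -24.13). QW is perpendicular to WA, so WA runs at 30.50°; with |WA| = 24.6, A = (35.41, -11.64). ∠WAM = 110.6° gives AM at 99.90° from the x-axis; with |AM| = 8.3, M = (33.98, -3.464). ∠AML = 83.8° gives ML at -163.9° from the x-axis; with |ML| = 17.7, L = (16.97, -8.372). ∠MLB = 57.8° gives LB at -41.70° from the x-axis; with |LB| = 12.6, B = (26.38, -16.75). Then |QB| = |B − Q| = 31.25.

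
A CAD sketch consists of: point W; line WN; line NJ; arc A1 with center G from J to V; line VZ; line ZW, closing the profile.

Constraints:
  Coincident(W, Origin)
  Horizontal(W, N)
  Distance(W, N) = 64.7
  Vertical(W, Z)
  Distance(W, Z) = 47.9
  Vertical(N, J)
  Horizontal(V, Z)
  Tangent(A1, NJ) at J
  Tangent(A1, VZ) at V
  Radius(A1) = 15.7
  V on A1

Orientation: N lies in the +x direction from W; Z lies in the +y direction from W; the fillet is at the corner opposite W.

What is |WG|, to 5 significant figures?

58.633

W is at the origin; W and N share the same y with |WN| = 64.7 and N on the +x side, so N = (64.700, 0.0000). WZ is vertical with |WZ| = 47.9 and Z on the +y side, so Z = (0.0000, 47.900). The virtual corner opposite W is at (64.700, 47.900). The tangent condition forces GJ to be normal to NJ and tangency of A1 to VZ means the radius GV is perpendicular to VZ, with radius 15.7, so the center G sits 15.7 in from both sides at G = (49.000, 32.200). Then |WG| = |G − W| = 58.633.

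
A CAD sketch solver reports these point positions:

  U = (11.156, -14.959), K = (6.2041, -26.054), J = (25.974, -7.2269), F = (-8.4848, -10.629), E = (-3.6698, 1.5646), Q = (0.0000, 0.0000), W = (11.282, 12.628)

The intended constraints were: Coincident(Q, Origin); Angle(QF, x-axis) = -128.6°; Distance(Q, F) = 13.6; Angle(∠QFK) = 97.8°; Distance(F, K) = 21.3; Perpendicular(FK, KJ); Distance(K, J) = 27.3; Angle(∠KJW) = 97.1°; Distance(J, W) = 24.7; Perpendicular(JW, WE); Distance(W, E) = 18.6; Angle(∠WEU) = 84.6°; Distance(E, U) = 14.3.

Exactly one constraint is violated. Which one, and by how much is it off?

Distance(E, U) = 14.3 — off by 7.90.

Q = (0.00, 0.00) ✓; QF at -128.6° ✓; |QF| = 13.60 ✓; ∠QFK = 97.80° ✓; |FK| = 21.30 ✓; ∠(FK, KJ) = 90.00° ✓; |KJ| = 27.30 ✓; ∠KJW = 97.10° ✓; |JW| = 24.70 ✓; ∠(JW, WE) = 90.00° ✓; |WE| = 18.60 ✓; ∠WEU = 84.60° ✓; |EU| = 22.20 ✗.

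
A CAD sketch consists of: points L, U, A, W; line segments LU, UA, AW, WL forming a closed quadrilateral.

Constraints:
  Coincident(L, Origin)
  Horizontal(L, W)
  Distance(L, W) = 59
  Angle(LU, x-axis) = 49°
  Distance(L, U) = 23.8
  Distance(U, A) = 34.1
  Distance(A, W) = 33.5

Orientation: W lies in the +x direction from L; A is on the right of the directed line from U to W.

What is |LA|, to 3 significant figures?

31.5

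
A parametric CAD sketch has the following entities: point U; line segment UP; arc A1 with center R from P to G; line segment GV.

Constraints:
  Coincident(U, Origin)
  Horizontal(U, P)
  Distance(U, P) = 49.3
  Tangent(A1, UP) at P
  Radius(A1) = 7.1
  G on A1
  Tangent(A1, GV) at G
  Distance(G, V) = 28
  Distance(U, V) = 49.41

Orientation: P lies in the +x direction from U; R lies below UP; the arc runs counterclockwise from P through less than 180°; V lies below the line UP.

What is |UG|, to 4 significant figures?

42.72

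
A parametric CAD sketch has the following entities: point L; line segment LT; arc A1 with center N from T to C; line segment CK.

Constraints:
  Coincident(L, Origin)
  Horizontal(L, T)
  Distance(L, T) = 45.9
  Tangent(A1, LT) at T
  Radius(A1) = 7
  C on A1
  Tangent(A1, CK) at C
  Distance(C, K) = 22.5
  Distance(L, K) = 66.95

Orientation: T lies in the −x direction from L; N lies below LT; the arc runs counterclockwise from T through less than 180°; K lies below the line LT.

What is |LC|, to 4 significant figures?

52.21

Checks: L = (0.00, 0.00) ✓; |NC| = 7.000 ✓; ∠(NC, CK) = 90.00° ✓; |CK| = 22.50 ✓; |LK| = 66.95 ✓.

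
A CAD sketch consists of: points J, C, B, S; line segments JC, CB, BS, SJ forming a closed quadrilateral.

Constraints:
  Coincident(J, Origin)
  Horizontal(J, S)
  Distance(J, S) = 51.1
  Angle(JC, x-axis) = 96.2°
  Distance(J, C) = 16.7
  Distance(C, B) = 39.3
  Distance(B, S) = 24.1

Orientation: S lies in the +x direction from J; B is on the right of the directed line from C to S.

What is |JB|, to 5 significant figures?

29.726

Checks: |CB| = 39.30 ✓; |BS| = 24.10 ✓.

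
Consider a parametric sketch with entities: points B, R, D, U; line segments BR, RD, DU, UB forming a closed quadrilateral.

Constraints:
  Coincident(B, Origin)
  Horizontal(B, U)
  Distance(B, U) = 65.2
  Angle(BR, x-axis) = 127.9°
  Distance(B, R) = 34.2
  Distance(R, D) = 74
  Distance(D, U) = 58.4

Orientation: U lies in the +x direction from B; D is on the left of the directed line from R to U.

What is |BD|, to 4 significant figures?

72.94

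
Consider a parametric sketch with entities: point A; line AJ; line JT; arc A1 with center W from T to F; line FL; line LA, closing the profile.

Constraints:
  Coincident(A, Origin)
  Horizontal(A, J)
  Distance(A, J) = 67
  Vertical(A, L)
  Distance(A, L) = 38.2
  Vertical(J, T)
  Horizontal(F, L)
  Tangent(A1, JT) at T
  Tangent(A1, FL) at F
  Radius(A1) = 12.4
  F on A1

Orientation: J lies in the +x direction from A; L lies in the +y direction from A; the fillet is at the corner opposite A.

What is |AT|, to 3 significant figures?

71.8

A is at the origin; AJ is horizontal with |AJ| = 67.0 and J on the +x side, so J = (67.0, 0.00). AL is vertical with |AL| = 38.2 and L on the +y side, so L = (0.00, 38.2). The virtual corner opposite A is at (67.0, 38.2). A1 meets JT tangentially, so WT is at right angles to JT and tangency of A1 to FL means the radius WF is perpendicular to FL, with radius 12.4, so the center W sits 12.4 in from both sides at W = (54.6, 25.8). That places the tangent points at T = (67.0, 25.8) on JT and F = (54.6, 38.2) on FL. Then |AT| = |T − A| = 71.8.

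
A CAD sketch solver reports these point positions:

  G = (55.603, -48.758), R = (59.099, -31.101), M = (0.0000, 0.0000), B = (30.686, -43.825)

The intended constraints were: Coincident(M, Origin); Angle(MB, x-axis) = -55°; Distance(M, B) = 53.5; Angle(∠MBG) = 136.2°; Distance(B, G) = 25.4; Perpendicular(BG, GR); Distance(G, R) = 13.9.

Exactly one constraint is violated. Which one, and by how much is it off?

Distance(G, R) = 13.9 — off by 4.10.

M = (0.00, 0.00) ✓; MB at -55.00° ✓; |MB| = 53.50 ✓; ∠MBG = 136.2° ✓; |BG| = 25.40 ✓; ∠(BG, GR) = 90.00° ✓; |GR| = 18.00 ✗.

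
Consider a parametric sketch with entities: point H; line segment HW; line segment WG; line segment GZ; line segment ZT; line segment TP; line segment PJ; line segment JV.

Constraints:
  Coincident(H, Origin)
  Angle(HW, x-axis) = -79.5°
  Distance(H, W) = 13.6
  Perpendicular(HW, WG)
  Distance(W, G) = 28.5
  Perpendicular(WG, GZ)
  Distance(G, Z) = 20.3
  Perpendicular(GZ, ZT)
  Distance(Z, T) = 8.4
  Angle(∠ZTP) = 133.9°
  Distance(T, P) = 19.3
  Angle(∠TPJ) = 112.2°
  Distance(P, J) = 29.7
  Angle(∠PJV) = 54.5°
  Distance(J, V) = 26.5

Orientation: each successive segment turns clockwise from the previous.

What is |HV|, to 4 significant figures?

34.25

H is at the origin; HW runs at -79.5° with length 13.6, so W = (2.478, -13.37). The perpendicularity gives WG at right angles to HW, so WG runs at -169.5°; with |WG| = 28.5, G = (-25.54, -18.57). WG ⟂ GZ, so GZ runs at 100.5°; with |GZ| = 20.3, Z = (-29.24, 1.394). GZ ⟂ ZT, so ZT runs at 10.50°; with |ZT| = 8.4, T = (-20.98, 2.925). ∠ZTP = 133.9° gives TP at -35.60° from the x-axis; with |TP| = 19.3, P = (-5.292, -8.310). ∠TPJ = 112.2° gives PJ at -103.4° from the x-axis; with |PJ| = 29.7, J = (-12.17, -37.20). ∠PJV = 54.5° gives JV at 131.1° from the x-axis; with |JV| = 26.5, V = (-29.59, -17.23). Then |HV| = |V − H| = 34.25.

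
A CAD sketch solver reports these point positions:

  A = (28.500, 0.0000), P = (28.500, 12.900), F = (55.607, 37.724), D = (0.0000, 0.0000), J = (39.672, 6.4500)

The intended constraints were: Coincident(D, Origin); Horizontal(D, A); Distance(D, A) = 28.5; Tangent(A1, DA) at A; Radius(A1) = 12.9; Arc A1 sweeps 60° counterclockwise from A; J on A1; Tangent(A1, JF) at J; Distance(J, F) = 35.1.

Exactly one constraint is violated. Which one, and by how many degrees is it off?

Tangent(A1, JF) at J — off by 3.00°.

D = (0.00, 0.00) ✓; D.y = 0.00, A.y = 0.00 ✓; |DA| = 28.50 ✓; ∠(PA, AD) = 90.00° ✓; |PA| = 12.90 ✓; bearing(P→J) − bearing(P→A) = 60.00° ✓; |PJ| = 12.90 ✓; ∠(PJ, JF) = 87.00° ✗; |JF| = 35.10 ✓.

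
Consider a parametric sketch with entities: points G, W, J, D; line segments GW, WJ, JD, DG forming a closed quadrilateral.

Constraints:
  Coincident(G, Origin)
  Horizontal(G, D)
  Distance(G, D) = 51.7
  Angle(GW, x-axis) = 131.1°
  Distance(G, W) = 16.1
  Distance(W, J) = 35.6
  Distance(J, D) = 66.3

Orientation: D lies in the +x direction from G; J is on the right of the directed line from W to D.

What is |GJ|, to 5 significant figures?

25.631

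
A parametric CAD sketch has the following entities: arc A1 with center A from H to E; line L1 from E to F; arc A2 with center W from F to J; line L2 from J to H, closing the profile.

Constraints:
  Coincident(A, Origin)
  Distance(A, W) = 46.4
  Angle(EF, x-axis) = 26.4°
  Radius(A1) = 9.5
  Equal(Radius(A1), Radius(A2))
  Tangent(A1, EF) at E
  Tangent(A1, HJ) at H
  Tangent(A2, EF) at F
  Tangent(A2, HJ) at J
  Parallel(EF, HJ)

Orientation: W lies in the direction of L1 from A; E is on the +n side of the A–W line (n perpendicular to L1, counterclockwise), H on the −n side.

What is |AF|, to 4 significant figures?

47.36

The slot axis is L1's direction at 26.4°, so u = (cos 26.4°, sin 26.4°) = (0.8957, 0.4446) and n = (−sin 26.4°, cos 26.4°) = (-0.4446, 0.8957). A is at the origin and W lies 46.4 along u from A, so W = 46.4·u = (41.56, 20.63). Tangency of A1 to both parallel lines with radius 9.5 puts E and H at A ± 9.5·n: E = (-4.224, 8.509), H = (4.224, -8.509). Equal radii place F and J the same way about W: F = W + 9.5·n = (37.34, 29.14), J = W − 9.5·n = (45.79, 12.12). Then |AF| = |F − A| = 47.36.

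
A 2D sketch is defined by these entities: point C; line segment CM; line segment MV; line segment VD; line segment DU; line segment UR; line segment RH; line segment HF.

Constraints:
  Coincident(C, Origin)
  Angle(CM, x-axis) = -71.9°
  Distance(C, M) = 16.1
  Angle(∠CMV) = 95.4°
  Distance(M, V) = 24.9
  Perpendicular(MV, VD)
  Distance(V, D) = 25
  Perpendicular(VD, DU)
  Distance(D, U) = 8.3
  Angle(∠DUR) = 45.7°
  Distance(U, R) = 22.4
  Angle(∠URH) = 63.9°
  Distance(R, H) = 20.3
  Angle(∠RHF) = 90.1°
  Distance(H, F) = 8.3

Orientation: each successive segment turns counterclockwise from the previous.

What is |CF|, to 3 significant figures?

36.0

C is at the origin; CM runs at -71.9° with length 16.1, so M = (5.00, -15.3). ∠CMV = 95.4° gives MV at 12.7° from the x-axis; with |MV| = 24.9, V = (29.3, -9.83). MV ⟂ VD, so VD runs at 103°; with |VD| = 25.0, D = (23.8, 14.6). The perpendicularity gives DU at right angles to VD, so DU runs at -167°; with |DU| = 8.3, U = (15.7, 12.7). ∠DUR = 45.7° gives UR at -33.0° from the x-axis; with |UR| = 22.4, R = (34.5, 0.535). ∠URH = 63.9° gives RH at 83.1° from the x-axis; with |RH| = 20.3, H = (36.9, 20.7). ∠RHF = 90.1° gives HF at 173° from the x-axis; with |HF| = 8.3, F = (28.7, 21.7). Then |CF| = |F − C| = 36.0.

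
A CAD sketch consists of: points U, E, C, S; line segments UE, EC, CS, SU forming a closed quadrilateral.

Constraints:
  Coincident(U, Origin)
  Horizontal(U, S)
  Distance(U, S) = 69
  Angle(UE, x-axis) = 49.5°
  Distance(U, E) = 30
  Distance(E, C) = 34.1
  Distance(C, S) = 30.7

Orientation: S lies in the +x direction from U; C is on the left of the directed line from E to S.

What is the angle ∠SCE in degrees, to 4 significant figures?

114.5°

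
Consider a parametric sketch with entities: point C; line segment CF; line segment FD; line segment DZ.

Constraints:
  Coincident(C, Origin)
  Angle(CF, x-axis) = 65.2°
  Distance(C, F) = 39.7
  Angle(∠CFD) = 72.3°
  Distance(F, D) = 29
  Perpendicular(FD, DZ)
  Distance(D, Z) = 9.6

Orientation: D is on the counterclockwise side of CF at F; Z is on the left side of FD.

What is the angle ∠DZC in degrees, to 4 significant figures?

149.0°

∠CFD = 72.3°, so FD runs at 65.2° + (180° − 72.3°) = 172.9° from the x-axis; with |FD| = 29.0, D = F + 29.0·(cos 172.9°, sin 172.9°) = (-12.13, 39.62). FD is perpendicular to DZ; with |DZ| = 9.6 on the left of FD, Z = D + 9.6·(-0.1236, -0.9923) = (-13.31, 30.10). Then cos ∠DZC = ZD·ZC / (|ZD||ZC|), giving 149.0°.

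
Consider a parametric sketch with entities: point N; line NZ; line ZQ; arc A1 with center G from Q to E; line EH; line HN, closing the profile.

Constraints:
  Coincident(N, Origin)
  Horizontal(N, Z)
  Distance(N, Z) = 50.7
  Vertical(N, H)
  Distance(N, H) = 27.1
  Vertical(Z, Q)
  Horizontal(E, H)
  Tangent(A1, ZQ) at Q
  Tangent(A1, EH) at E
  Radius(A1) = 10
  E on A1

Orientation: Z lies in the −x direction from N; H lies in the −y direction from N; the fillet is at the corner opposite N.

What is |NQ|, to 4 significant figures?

53.51

N is at the origin; NZ is horizontal with |NZ| = 50.7 and Z on the −x side, so Z = (-50.70, 0.000). NH is vertical with |NH| = 27.1 and H on the −y side, so H = (0.000, -27.10). The virtual corner opposite N is at (-50.70, -27.10). A1 meets ZQ tangentially, so GQ is at right angles to ZQ and A1 meets EH tangentially, so GE is at right angles to EH, with radius 10.0, so the center G sits 10.0 in from both sides at G = (-40.70, -17.10). That places the tangent points at Q = (-50.70, -17.10) on ZQ and E = (-40.70, -27.10) on EH. Then |NQ| = |Q − N| = 53.51.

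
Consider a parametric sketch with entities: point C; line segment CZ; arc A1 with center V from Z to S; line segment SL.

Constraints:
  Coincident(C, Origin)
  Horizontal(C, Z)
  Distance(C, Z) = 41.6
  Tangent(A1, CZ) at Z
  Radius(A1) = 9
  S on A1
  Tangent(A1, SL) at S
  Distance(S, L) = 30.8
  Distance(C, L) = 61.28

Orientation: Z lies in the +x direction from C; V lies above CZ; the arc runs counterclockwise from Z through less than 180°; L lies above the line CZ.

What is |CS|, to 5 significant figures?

51.550

C is at the origin; C and Z share the same y with |CZ| = 41.6 and Z on the +x side, so Z = (41.600, 0.0000). A1 meets CZ tangentially, so VZ is at right angles to CZ, so V = Z + (0, 9) = (41.600, 9.0000). Since VS ⟂ SL (tangency), |VL| = √(9.0² + 30.8²) = 32.088 regardless of where S sits on A1. So L lies on both circle(C, 61.28) and circle(V, 32.088); the above-CZ intersection is L = (45.701, 40.825). S is the foot of the tangent from L: S = (50.491, 10.400).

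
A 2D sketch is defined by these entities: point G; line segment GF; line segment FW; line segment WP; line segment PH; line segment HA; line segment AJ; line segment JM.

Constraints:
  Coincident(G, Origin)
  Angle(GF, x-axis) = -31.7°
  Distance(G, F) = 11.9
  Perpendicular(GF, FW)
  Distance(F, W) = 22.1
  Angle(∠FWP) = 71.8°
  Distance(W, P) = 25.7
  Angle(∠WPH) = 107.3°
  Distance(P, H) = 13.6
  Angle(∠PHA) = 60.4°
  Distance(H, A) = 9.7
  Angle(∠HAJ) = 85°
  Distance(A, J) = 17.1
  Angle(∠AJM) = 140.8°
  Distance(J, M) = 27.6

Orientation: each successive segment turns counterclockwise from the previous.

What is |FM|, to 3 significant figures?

58.8

G is at the origin; GF runs at -31.7° with length 11.9, so F = (10.1, -6.25). GF ⟂ FW, so FW runs at 58.3°; with |FW| = 22.1, W = (21.7, 12.5). ∠FWP = 71.8° gives WP at 166° from the x-axis; with |WP| = 25.7, P = (-3.25, 18.5). ∠WPH = 107.3° gives PH at -121° from the x-axis; with |PH| = 13.6, H = (-10.2, 6.87). ∠PHA = 60.4° gives HA at -1.20° from the x-axis; with |HA| = 9.7, A = (-0.518, 6.66). ∠HAJ = 85.0° gives AJ at 93.8° from the x-axis; with |AJ| = 17.1, J = (-1.65, 23.7). ∠AJM = 140.8° gives JM at 133° from the x-axis; with |JM| = 27.6, M = (-20.5, 43.9). Then |FM| = |M − F| = 58.8.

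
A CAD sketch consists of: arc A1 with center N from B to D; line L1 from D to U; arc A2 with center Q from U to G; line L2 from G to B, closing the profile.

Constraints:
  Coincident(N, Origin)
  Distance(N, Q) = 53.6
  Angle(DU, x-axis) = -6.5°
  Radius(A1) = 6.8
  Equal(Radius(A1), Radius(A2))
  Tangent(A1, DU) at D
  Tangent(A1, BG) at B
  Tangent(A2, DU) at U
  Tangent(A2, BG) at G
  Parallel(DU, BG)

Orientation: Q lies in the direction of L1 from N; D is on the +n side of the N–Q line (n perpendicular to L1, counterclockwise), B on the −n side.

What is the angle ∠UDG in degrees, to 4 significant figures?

14.24°

Tangency of A1 to both parallel lines with radius 6.8 puts D and B at N ± 6.8·n: D = (0.7698, 6.756), B = (-0.7698, -6.756). Equal radii place U and G the same way about Q: U = Q + 6.8·n = (54.03, 0.6886), G = Q − 6.8·n = (52.49, -12.82). Then cos ∠UDG = DU·DG / (|DU||DG|), giving 14.24°.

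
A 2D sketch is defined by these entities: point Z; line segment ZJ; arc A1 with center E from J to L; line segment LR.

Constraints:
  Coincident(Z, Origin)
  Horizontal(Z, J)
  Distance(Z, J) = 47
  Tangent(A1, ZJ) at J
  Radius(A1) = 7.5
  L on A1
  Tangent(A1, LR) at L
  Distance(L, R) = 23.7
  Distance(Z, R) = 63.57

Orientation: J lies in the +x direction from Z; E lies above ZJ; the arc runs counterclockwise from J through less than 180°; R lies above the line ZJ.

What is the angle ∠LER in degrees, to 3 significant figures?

72.4°

Checks: |EJ| = 7.500 ✓; |EL| = 7.500 ✓; ∠(EL, LR) = 90.00° ✓; |LR| = 23.70 ✓; |ZR| = 63.57 ✓.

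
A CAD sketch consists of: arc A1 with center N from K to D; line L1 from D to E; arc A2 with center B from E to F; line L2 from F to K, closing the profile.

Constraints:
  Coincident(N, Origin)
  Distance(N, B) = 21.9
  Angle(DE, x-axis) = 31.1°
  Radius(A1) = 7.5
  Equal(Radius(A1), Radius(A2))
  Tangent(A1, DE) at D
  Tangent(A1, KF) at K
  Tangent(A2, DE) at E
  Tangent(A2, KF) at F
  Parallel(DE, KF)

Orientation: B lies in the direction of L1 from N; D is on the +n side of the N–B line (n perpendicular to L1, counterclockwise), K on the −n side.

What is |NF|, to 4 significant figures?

23.15

The slot axis is L1's direction at 31.1°, so u = (cos 31.1°, sin 31.1°) = (0.8563, 0.5165) and n = (−sin 31.1°, cos 31.1°) = (-0.5165, 0.8563). N is at the origin and B lies 21.9 along u from N, so B = 21.9·u = (18.75, 11.31). Tangency of A1 to both parallel lines with radius 7.5 puts D and K at N ± 7.5·n: D = (-3.874, 6.422), K = (3.874, -6.422). Equal radii place E and F the same way about B: E = B + 7.5·n = (14.88, 17.73), F = B − 7.5·n = (22.63, 4.890). Then |NF| = |F − N| = 23.15.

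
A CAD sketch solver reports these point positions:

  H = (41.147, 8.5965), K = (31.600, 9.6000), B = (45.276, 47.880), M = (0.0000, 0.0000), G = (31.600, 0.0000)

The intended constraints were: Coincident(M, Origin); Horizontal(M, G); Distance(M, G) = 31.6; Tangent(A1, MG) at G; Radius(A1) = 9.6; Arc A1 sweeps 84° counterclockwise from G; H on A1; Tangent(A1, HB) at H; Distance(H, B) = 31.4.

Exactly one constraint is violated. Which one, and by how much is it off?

Distance(H, B) = 31.4 — off by 8.10.

M = (0.00, 0.00) ✓; M.y = 0.00, G.y = 0.00 ✓; |MG| = 31.60 ✓; ∠(KG, GM) = 90.00° ✓; |KG| = 9.600 ✓; bearing(K→H) − bearing(K→G) = 84.00° ✓; |KH| = 9.600 ✓; ∠(KH, HB) = 90.00° ✓; |HB| = 39.50 ✗.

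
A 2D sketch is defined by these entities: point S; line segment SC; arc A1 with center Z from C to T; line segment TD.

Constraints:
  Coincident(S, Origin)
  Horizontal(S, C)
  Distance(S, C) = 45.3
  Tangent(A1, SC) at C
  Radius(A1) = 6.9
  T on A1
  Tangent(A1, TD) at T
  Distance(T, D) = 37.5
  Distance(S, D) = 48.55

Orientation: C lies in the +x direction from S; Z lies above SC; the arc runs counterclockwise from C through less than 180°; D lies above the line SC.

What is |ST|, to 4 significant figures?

51.89

Checks: |SC| = 45.30 ✓; ∠(ZC, CS) = 90.00° ✓; |ZT| = 6.900 ✓; ∠(ZT, TD) = 90.00° ✓; |TD| = 37.50 ✓; |SD| = 48.55 ✓.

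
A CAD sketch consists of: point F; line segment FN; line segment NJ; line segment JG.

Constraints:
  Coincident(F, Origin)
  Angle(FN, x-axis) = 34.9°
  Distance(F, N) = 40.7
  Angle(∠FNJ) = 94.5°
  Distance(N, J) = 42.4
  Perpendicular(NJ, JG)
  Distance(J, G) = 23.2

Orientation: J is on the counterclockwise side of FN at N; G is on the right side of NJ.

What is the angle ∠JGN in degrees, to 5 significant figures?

61.314°

F is at the origin; FN runs at 34.9° with length 40.7, so N = 40.7·(cos 34.9°, sin 34.9°) = (33.380, 23.286). ∠FNJ = 94.5°, so NJ runs at 34.9° + (180° − 94.5°) = 120.40° from the x-axis; with |NJ| = 42.4, J = N + 42.4·(cos 120.40°, sin 120.40°) = (11.924, 59.857). NJ ⟂ JG; with |JG| = 23.2 on the right of NJ, G = J + 23.2·(0.86251, 0.50603) = (31.935, 71.597). Then cos ∠JGN = GJ·GN / (|GJ||GN|), giving 61.314°.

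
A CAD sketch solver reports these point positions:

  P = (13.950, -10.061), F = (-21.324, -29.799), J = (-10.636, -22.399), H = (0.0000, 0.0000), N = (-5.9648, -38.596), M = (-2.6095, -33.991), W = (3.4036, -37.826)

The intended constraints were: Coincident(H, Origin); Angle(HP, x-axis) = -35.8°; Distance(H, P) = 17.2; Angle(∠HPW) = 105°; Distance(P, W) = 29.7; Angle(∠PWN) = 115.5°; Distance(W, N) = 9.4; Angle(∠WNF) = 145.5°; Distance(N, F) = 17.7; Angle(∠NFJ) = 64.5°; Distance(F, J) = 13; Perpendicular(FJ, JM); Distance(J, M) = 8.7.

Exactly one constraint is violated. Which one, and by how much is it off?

Distance(J, M) = 8.7 — off by 5.40.

H = (0.00, 0.00) ✓; HP at -35.80° ✓; |HP| = 17.20 ✓; ∠HPW = 105.0° ✓; |PW| = 29.70 ✓; ∠PWN = 115.5° ✓; |WN| = 9.400 ✓; ∠WNF = 145.5° ✓; |NF| = 17.70 ✓; ∠NFJ = 64.50° ✓; |FJ| = 13.00 ✓; ∠(FJ, JM) = 90.00° ✓; |JM| = 14.10 ✗.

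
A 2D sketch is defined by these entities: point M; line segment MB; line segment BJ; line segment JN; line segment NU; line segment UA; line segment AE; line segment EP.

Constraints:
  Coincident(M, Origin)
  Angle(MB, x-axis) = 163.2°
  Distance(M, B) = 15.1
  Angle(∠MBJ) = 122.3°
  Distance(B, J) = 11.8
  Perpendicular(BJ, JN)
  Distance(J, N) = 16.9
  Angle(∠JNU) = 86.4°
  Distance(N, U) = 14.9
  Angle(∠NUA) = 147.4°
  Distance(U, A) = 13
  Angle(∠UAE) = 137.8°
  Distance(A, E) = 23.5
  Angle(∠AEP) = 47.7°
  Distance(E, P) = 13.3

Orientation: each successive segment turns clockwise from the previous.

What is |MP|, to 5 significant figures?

20.743

∠UAE = 137.8° gives AE at -152.90° from the x-axis; with |AE| = 23.5, E = (-23.766, -17.194). ∠AEP = 47.7° gives EP at 74.800° from the x-axis; with |EP| = 13.3, P = (-20.279, -4.3596). Then |MP| = |P − M| = 20.743.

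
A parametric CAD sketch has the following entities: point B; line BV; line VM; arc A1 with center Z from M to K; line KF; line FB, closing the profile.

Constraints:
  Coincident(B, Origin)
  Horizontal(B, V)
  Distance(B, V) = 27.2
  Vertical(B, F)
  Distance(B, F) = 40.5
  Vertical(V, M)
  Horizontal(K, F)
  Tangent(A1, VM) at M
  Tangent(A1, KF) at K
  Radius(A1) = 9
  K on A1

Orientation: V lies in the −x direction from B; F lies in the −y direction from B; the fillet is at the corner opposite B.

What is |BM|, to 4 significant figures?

41.62

B is at the origin; B and V share the same y with |BV| = 27.2 and V on the −x side, so V = (-27.20, 0.000). BF is vertical with |BF| = 40.5 and F on the −y side, so F = (0.000, -40.50). The virtual corner opposite B is at (-27.20, -40.50). The tangent condition forces ZM to be normal to VM and the tangent condition forces ZK to be normal to KF, with radius 9.0, so the center Z sits 9.0 in from both sides at Z = (-18.20, -31.50). That places the tangent points at M = (-27.20, -31.50) on VM and K = (-18.20, -40.50) on KF. Then |BM| = |M − B| = 41.62.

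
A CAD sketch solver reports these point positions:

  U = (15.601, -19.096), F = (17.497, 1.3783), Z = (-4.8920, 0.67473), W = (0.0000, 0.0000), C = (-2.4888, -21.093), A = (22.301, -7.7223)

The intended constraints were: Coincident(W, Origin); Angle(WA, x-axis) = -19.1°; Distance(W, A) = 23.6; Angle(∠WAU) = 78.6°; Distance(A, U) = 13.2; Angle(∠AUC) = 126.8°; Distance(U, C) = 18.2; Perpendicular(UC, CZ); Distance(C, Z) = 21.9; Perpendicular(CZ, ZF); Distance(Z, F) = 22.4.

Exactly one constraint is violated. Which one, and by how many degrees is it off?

Perpendicular(CZ, ZF) — off by 4.50°.

W = (0.00, 0.00) ✓; WA at -19.10° ✓; |WA| = 23.60 ✓; ∠WAU = 78.60° ✓; |AU| = 13.20 ✓; ∠AUC = 126.8° ✓; |UC| = 18.20 ✓; ∠(UC, CZ) = 90.00° ✓; |CZ| = 21.90 ✓; ∠(CZ, ZF) = 94.50° ✗; |ZF| = 22.40 ✓.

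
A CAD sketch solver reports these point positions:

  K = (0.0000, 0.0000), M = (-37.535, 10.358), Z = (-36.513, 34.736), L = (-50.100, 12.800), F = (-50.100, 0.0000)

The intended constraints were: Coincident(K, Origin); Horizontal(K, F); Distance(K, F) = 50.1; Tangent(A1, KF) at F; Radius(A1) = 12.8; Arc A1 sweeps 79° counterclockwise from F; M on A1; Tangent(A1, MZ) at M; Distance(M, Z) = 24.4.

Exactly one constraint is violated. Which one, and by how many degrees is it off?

Tangent(A1, MZ) at M — off by 8.60°.

K = (0.00, 0.00) ✓; K.y = 0.00, F.y = 0.00 ✓; |KF| = 50.10 ✓; ∠(LF, FK) = 90.00° ✓; |LF| = 12.80 ✓; bearing(L→M) − bearing(L→F) = 79.00° ✓; |LM| = 12.80 ✓; ∠(LM, MZ) = 81.40° ✗; |MZ| = 24.40 ✓.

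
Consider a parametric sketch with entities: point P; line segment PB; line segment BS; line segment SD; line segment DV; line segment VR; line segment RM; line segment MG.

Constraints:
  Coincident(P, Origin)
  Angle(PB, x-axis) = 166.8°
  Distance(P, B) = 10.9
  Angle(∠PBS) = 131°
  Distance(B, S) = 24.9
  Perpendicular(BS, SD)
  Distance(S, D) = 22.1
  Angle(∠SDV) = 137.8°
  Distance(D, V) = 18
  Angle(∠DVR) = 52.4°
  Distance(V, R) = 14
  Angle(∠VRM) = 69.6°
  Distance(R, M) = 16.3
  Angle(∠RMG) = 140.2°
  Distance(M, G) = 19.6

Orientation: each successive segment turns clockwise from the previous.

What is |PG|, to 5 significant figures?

55.757

P is at the origin; PB runs at 166.8° with length 10.9, so B = (-10.612, 2.4890). ∠PBS = 131.0° gives BS at 117.80° from the x-axis; with |BS| = 24.9, S = (-22.225, 24.515). The perpendicularity gives SD at right angles to BS, so SD runs at 27.800°; with |SD| = 22.1, D = (-2.6758, 34.822). ∠SDV = 137.8° gives DV at -14.400° from the x-axis; with |DV| = 18.0, V = (14.759, 30.346). ∠DVR = 52.4° gives VR at -142.00° from the x-axis; with |VR| = 14.0, R = (3.7265, 21.727). ∠VRM = 69.6° gives RM at 107.60° from the x-axis; with |RM| = 16.3, M = (-1.2021, 37.264). ∠RMG = 140.2° gives MG at 67.800° from the x-axis; with |MG| = 19.6, G = (6.2036, 55.411). Then |PG| = |G − P| = 55.757.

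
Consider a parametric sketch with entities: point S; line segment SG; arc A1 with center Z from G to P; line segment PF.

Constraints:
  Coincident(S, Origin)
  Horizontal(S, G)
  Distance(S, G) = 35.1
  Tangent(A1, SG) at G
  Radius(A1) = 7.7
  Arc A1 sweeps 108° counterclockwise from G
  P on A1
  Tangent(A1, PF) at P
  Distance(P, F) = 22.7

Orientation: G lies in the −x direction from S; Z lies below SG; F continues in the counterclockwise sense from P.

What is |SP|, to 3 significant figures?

43.6

Tangency of A1 to SG means the radius ZG is perpendicular to SG, so Z = G + (0, -7.7) = (-35.1, -7.70). On A1, G sits at bearing 90° from Z; a 108° counterclockwise sweep puts P at bearing 198°, so P = Z + 7.7·(cos 198°, sin 198°) = (-42.4, -10.1). Then |SP| = |P − S| = 43.6.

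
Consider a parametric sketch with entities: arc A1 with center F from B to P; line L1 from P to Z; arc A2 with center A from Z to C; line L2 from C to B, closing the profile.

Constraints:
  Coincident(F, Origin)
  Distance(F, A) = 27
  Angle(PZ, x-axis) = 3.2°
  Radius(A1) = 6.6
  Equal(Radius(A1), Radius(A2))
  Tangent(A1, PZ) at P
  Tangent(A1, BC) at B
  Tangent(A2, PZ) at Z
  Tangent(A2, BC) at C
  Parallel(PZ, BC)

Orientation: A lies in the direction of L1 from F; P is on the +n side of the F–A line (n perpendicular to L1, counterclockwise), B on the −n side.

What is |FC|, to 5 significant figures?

27.795

The slot axis is L1's direction at 3.2°, so u = (cos 3.2°, sin 3.2°) = (0.99844, 0.055822) and n = (−sin 3.2°, cos 3.2°) = (-0.055822, 0.99844). F is at the origin and A lies 27.0 along u from F, so A = 27.0·u = (26.958, 1.5072). Tangency of A1 to both parallel lines with radius 6.6 puts P and B at F ± 6.6·n: P = (-0.36842, 6.5897), B = (0.36842, -6.5897). Equal radii place Z and C the same way about A: Z = A + 6.6·n = (26.589, 8.0969), C = A − 6.6·n = (27.326, -5.0825). Then |FC| = |C − F| = 27.795.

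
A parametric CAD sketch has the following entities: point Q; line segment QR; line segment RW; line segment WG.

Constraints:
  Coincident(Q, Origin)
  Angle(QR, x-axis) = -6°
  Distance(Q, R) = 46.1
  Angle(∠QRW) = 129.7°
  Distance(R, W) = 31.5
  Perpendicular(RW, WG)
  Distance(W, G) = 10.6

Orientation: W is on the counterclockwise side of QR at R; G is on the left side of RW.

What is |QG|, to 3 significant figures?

65.8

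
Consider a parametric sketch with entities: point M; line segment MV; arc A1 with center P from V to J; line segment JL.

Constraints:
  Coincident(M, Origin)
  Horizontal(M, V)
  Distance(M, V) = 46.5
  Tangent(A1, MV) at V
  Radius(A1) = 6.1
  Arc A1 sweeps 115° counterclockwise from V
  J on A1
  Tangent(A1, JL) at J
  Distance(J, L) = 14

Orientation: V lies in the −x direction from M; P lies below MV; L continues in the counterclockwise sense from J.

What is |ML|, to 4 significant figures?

50.82

On A1, V sits at bearing 90° from P; a 115° counterclockwise sweep puts J at bearing 205°, so J = P + 6.1·(cos 205°, sin 205°) = (-52.03, -8.678). Tangency of A1 to JL means the radius PJ is perpendicular to JL, so JL runs along (−sin 205°, cos 205°); with |JL| = 14.0, L = (-46.11, -21.37). Then |ML| = |L − M| = 50.82.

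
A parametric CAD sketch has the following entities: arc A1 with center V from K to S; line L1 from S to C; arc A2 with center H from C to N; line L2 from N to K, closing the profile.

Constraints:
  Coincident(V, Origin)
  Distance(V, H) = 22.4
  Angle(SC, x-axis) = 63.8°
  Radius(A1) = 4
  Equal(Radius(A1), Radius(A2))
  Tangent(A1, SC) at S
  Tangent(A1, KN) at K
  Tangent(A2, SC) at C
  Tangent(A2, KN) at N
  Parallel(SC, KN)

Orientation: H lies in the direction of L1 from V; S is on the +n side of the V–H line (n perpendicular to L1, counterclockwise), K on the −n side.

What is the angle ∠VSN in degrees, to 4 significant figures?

70.35°

Tangency of A1 to both parallel lines with radius 4.0 puts S and K at V ± 4.0·n: S = (-3.589, 1.766), K = (3.589, -1.766). Equal radii place C and N the same way about H: C = H + 4.0·n = (6.301, 21.86), N = H − 4.0·n = (13.48, 18.33). Then cos ∠VSN = SV·SN / (|SV||SN|), giving 70.35°.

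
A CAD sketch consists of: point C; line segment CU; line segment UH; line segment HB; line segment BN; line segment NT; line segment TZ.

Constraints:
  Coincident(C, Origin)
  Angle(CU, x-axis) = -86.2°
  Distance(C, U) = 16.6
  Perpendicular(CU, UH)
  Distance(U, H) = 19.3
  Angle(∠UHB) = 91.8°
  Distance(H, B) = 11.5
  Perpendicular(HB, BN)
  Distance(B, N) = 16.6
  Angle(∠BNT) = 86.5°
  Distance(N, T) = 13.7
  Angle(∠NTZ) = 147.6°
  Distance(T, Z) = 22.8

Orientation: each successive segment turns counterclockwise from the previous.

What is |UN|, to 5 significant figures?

12.402

C is at the origin; CU runs at -86.2° with length 16.6, so U = (1.1001, -16.564). The perpendicularity gives UH at right angles to CU, so UH runs at 3.8000°; with |UH| = 19.3, H = (20.358, -15.284). ∠UHB = 91.8° gives HB at 92.000° from the x-axis; with |HB| = 11.5, B = (19.956, -3.7914). HB ⟂ BN, so BN runs at -178.00°; with |BN| = 16.6, N = (3.3665, -4.3708). Then |UN| = |N − U| = 12.402.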